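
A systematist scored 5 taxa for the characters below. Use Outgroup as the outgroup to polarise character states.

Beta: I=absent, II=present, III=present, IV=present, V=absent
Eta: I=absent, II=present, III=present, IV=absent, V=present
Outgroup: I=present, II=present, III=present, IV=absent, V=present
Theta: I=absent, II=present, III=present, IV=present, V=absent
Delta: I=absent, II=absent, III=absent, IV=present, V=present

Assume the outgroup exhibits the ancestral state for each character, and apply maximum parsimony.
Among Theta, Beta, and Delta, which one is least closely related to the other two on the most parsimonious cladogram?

Character polarity is set by the outgroup: the derived state is whichever differs from the outgroup's state, so for I, II, III, V the derived state is 'absent', and for the remaining characters it is 'present'.
I (derived state 'absent') is shared by all ingroup taxa — unites the whole ingroup.
II: derived state 'absent' in Delta only — an autapomorphy, so it tells us nothing about relationships among taxa.
III (derived state 'absent') is unique to Delta (autapomorphy; uninformative for grouping).
IV (derived state 'present') is shared by Beta, Delta, and Theta — a synapomorphy uniting that clade.
V (derived state 'absent') is shared by Beta and Theta — a synapomorphy uniting that clade.
Most parsimonious ingroup topology: ((Delta,(Beta,Theta)),Eta).
Theta and Beta share a more recent common ancestor with each other than either does with Delta, so Delta is the least closely related of the three.

Delta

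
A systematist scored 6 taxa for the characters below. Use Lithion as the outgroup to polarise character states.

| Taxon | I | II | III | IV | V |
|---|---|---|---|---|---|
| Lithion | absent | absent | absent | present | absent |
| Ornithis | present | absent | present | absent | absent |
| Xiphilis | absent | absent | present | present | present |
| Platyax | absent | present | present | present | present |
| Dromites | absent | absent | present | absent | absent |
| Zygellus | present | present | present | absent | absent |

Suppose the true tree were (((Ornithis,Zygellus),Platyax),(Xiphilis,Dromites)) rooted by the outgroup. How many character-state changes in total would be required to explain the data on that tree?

Map each character onto (((Ornithis,Zygellus),Platyax),(Xiphilis,Dromites)) (rooted by Lithion) and count the minimum state changes it requires (Fitch parsimony):
I: 1; II: 2; III: 1; IV: 2; V: 2.
Total tree length = 8.

8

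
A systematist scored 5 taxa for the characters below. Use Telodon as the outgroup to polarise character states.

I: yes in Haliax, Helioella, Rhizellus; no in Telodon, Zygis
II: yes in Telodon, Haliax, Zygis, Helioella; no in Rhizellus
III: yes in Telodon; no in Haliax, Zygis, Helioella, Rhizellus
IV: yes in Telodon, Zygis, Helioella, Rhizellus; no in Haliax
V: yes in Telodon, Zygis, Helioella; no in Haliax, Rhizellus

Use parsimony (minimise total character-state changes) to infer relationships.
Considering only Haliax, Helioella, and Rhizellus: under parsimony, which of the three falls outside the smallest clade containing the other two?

Helioella

Character polarity is set by the outgroup: the derived state is whichever differs from the outgroup's state, so for II, III, IV, V the derived state is 'no', and for the remaining characters it is 'yes'.
I: derived state 'yes' in Haliax, Helioella, and Rhizellus only — synapomorphy for {Haliax, Helioella, Rhizellus}.
II: derived state 'no' in Rhizellus only — an autapomorphy, so it tells us nothing about relationships among taxa.
All ingroup taxa share the derived state 'no' for III; it defines the ingroup but does not resolve relationships within it.
IV (derived state 'no') is unique to Haliax (autapomorphy; uninformative for grouping).
Only Haliax and Rhizellus show the derived state 'no' for V, supporting them as a clade.
Most parsimonious ingroup topology: (((Haliax,Rhizellus),Helioella),Zygis).
Rhizellus and Haliax share a more recent common ancestor with each other than either does with Helioella, so Helioella is the least closely related of the three.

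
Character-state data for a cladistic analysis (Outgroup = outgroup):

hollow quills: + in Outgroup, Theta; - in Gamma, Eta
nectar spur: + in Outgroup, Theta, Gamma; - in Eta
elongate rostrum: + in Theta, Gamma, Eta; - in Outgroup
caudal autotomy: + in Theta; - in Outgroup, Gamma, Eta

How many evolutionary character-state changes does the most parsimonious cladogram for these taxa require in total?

4

Character polarity is set by the outgroup: the derived state is whichever differs from the outgroup's state, so for hollow quills, nectar spur the derived state is '-', and for the remaining characters it is '+'.
Only Eta and Gamma show the derived state '-' for hollow quills, supporting them as a clade.
nectar spur: derived state '-' in Eta only — an autapomorphy, so it tells us nothing about relationships among taxa.
elongate rostrum (derived state '+') is shared by all ingroup taxa — unites the whole ingroup.
caudal autotomy (derived state '+') is unique to Theta (autapomorphy; uninformative for grouping).
Most parsimonious ingroup topology: (Theta,(Gamma,Eta)).
Changes per character on this tree: hollow quills: 1; nectar spur: 1; elongate rostrum: 1; caudal autotomy: 1.
Total = 4.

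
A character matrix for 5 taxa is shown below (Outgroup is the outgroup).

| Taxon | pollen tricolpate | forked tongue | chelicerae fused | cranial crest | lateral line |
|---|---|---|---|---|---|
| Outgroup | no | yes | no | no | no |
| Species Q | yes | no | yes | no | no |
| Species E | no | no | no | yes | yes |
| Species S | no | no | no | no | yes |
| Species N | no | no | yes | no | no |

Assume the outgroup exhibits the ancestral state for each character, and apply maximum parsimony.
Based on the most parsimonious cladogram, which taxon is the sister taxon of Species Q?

Character polarity is set by the outgroup: the derived state is whichever differs from the outgroup's state, so for forked tongue the derived state is 'no', and for the remaining characters it is 'yes'.
pollen tricolpate: derived state 'yes' in Species Q only — an autapomorphy, so it tells us nothing about relationships among taxa.
All ingroup taxa share the derived state 'no' for forked tongue; it defines the ingroup but does not resolve relationships within it.
chelicerae fused: derived state 'yes' in Species N and Species Q only — synapomorphy for {Species N, Species Q}.
cranial crest (derived state 'yes') is unique to Species E (autapomorphy; uninformative for grouping).
lateral line: derived state 'yes' in Species E and Species S only — synapomorphy for {Species E, Species S}.
Most parsimonious ingroup topology: ((Species Q,Species N),(Species E,Species S)).
Species Q and Species N form a cherry on this tree, so they are sister taxa.

Species N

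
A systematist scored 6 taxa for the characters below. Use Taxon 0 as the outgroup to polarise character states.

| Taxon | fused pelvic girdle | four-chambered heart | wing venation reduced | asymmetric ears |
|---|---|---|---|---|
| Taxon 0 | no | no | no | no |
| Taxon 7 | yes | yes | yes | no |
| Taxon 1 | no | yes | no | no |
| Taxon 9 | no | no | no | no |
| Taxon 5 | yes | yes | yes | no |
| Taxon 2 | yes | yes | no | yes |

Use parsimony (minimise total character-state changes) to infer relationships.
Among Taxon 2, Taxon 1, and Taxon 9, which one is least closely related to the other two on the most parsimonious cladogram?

Taxon 9

The outgroup has state 'no' for every character, so 'yes' is the derived state throughout.
fused pelvic girdle (derived state 'yes') is shared by Taxon 2, Taxon 5, and Taxon 7 — a synapomorphy uniting that clade.
Only Taxon 1, Taxon 2, Taxon 5, and Taxon 7 show the derived state 'yes' for four-chambered heart, supporting them as a clade.
Only Taxon 5 and Taxon 7 show the derived state 'yes' for wing venation reduced, supporting them as a clade.
asymmetric ears: derived state 'yes' in Taxon 2 only — an autapomorphy, so it tells us nothing about relationships among taxa.
Most parsimonious ingroup topology: ((((Taxon 7,Taxon 5),Taxon 2),Taxon 1),Taxon 9).
Taxon 2 and Taxon 1 share a more recent common ancestor with each other than either does with Taxon 9, so Taxon 9 is the least closely related of the three.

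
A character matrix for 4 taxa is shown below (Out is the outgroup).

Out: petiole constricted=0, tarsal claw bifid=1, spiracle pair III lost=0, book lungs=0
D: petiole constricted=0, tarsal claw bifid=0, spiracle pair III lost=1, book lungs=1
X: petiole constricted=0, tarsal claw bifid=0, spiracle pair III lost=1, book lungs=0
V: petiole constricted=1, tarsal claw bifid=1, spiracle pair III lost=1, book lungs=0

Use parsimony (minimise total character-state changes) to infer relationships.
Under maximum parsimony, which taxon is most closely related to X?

Character polarity is set by the outgroup: the derived state is whichever differs from the outgroup's state, so for tarsal claw bifid the derived state is '0', and for the remaining characters it is '1'.
petiole constricted (derived state '1') is unique to V (autapomorphy; uninformative for grouping).
tarsal claw bifid: derived state '0' in D and X only — synapomorphy for {D, X}.
spiracle pair III lost (derived state '1') is shared by all ingroup taxa — unites the whole ingroup.
book lungs (derived state '1') is unique to D (autapomorphy; uninformative for grouping).
Most parsimonious ingroup topology: ((D,X),V).
X and D form a cherry on this tree, so they are sister taxa.

D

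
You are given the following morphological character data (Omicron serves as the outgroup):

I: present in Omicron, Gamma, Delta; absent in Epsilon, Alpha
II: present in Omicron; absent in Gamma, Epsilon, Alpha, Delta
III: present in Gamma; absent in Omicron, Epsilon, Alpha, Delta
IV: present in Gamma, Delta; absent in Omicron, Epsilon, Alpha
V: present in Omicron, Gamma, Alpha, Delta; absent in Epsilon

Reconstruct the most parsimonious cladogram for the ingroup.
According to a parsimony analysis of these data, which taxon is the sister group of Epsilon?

Alpha

Character polarity is set by the outgroup: the derived state is whichever differs from the outgroup's state, so for I, II, V the derived state is 'absent', and for the remaining characters it is 'present'.
I (derived state 'absent') is shared by Alpha and Epsilon — a synapomorphy uniting that clade.
II (derived state 'absent') is shared by all ingroup taxa — unites the whole ingroup.
III: derived state 'present' in Gamma only — an autapomorphy, so it tells us nothing about relationships among taxa.
IV: derived state 'present' in Delta and Gamma only — synapomorphy for {Delta, Gamma}.
V: derived state 'absent' in Epsilon only — an autapomorphy, so it tells us nothing about relationships among taxa.
Most parsimonious ingroup topology: ((Gamma,Delta),(Epsilon,Alpha)).
Epsilon and Alpha form a cherry on this tree, so they are sister taxa.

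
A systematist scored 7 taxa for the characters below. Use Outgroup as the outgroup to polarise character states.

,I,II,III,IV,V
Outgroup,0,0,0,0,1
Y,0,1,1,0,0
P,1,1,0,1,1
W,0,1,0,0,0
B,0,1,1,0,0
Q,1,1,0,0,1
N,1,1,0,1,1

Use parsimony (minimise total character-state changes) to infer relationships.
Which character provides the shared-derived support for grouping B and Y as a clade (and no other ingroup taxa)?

III

Character polarity is set by the outgroup: the derived state is whichever differs from the outgroup's state, so for V the derived state is '0', and for the remaining characters it is '1'.
Only N, P, and Q show the derived state '1' for I, supporting them as a clade.
All ingroup taxa share the derived state '1' for II; it defines the ingroup but does not resolve relationships within it.
III: derived state '1' in B and Y only — synapomorphy for {B, Y}.
IV (derived state '1') is shared by N and P — a synapomorphy uniting that clade.
Only B, W, and Y show the derived state '0' for V, supporting them as a clade.
Most parsimonious ingroup topology: (((Y,B),W),((P,N),Q)).
The clade {B, Y} is supported by III: its derived state '1' occurs in exactly those taxa and in no other taxon (including the outgroup).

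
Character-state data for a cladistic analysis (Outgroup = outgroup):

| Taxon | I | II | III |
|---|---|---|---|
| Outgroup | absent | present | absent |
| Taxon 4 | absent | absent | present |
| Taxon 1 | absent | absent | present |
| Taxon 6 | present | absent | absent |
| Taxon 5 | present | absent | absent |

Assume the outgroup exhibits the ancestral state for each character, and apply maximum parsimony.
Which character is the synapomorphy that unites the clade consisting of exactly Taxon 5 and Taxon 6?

I

Character polarity is set by the outgroup: the derived state is whichever differs from the outgroup's state, so for II the derived state is 'absent', and for the remaining characters it is 'present'.
I: derived state 'present' in Taxon 5 and Taxon 6 only — synapomorphy for {Taxon 5, Taxon 6}.
II (derived state 'absent') is shared by all ingroup taxa — unites the whole ingroup.
III: derived state 'present' in Taxon 1 and Taxon 4 only — synapomorphy for {Taxon 1, Taxon 4}.
Most parsimonious ingroup topology: ((Taxon 4,Taxon 1),(Taxon 6,Taxon 5)).
The clade {Taxon 5, Taxon 6} is supported by I: its derived state 'present' occurs in exactly those taxa and in no other taxon (including the outgroup).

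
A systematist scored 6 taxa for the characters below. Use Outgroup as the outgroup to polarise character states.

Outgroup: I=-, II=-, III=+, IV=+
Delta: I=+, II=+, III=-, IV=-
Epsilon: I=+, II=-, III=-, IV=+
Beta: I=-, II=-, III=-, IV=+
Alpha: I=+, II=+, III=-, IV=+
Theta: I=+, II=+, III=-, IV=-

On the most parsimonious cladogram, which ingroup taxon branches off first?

Beta

Character polarity is set by the outgroup: the derived state is whichever differs from the outgroup's state, so for III, IV the derived state is '-', and for the remaining characters it is '+'.
I (derived state '+') is shared by Alpha, Delta, Epsilon, and Theta — a synapomorphy uniting that clade.
Only Alpha, Delta, and Theta show the derived state '+' for II, supporting them as a clade.
III (derived state '-') is shared by all ingroup taxa — unites the whole ingroup.
IV: derived state '-' in Delta and Theta only — synapomorphy for {Delta, Theta}.
Most parsimonious ingroup topology: ((((Delta,Theta),Alpha),Epsilon),Beta).
Beta is sister to the clade containing all other ingroup taxa, so it is the earliest-diverging (most basal) ingroup lineage.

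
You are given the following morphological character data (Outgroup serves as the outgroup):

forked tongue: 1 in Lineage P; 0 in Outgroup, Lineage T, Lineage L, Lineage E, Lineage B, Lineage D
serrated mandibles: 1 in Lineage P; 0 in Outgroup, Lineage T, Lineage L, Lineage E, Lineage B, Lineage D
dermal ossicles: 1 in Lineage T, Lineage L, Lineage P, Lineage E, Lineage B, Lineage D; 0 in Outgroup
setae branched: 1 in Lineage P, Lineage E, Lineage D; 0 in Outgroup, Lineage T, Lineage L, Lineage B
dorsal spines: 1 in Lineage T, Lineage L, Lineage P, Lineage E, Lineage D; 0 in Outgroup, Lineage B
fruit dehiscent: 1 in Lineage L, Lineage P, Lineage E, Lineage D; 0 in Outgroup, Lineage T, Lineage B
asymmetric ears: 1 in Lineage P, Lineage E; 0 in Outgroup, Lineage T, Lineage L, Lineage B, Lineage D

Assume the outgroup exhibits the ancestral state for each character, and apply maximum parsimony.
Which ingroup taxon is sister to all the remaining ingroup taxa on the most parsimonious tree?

The outgroup has state '0' for every character, so '1' is the derived state throughout.
forked tongue: derived state '1' in Lineage P only — an autapomorphy, so it tells us nothing about relationships among taxa.
serrated mandibles (derived state '1') is unique to Lineage P (autapomorphy; uninformative for grouping).
All ingroup taxa share the derived state '1' for dermal ossicles; it defines the ingroup but does not resolve relationships within it.
Only Lineage D, Lineage E, and Lineage P show the derived state '1' for setae branched, supporting them as a clade.
dorsal spines (derived state '1') is shared by Lineage D, Lineage E, Lineage L, Lineage P, and Lineage T — a synapomorphy uniting that clade.
Only Lineage D, Lineage E, Lineage L, and Lineage P show the derived state '1' for fruit dehiscent, supporting them as a clade.
Only Lineage E and Lineage P show the derived state '1' for asymmetric ears, supporting them as a clade.
Most parsimonious ingroup topology: ((Lineage T,(Lineage L,((Lineage P,Lineage E),Lineage D))),Lineage B).
Lineage B is sister to the clade containing all other ingroup taxa, so it is the earliest-diverging (most basal) ingroup lineage.

Lineage B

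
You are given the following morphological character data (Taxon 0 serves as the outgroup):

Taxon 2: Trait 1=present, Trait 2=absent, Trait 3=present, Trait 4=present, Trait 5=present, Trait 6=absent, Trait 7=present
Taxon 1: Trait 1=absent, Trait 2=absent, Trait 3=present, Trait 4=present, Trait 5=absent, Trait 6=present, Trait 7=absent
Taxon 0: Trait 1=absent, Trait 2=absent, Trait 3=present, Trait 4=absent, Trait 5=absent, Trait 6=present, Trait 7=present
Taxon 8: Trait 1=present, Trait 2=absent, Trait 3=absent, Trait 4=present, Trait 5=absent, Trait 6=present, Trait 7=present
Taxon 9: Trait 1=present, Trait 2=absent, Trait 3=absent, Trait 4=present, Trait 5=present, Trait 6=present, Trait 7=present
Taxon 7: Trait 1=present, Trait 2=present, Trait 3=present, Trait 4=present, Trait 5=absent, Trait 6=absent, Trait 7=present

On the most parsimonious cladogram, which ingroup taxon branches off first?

Character polarity is set by the outgroup: the derived state is whichever differs from the outgroup's state, so for Trait 3, Trait 6, Trait 7 the derived state is 'absent', and for the remaining characters it is 'present'.
Only Taxon 2, Taxon 7, Taxon 8, and Taxon 9 show the derived state 'present' for Trait 1, supporting them as a clade.
Trait 2: derived state 'present' in Taxon 7 only — an autapomorphy, so it tells us nothing about relationships among taxa.
Trait 3 (derived state 'absent') is shared by Taxon 8 and Taxon 9 — a synapomorphy uniting that clade.
All ingroup taxa share the derived state 'present' for Trait 4; it defines the ingroup but does not resolve relationships within it.
Trait 5 groups Taxon 2 and Taxon 9, which is incompatible with the clades supported by the remaining characters; treating it as convergent (homoplasy) costs fewer steps than any alternative tree.
Trait 6: derived state 'absent' in Taxon 2 and Taxon 7 only — synapomorphy for {Taxon 2, Taxon 7}.
Trait 7: derived state 'absent' in Taxon 1 only — an autapomorphy, so it tells us nothing about relationships among taxa.
Most parsimonious ingroup topology: (((Taxon 8,Taxon 9),(Taxon 2,Taxon 7)),Taxon 1).
Taxon 1 is sister to the clade containing all other ingroup taxa, so it is the earliest-diverging (most basal) ingroup lineage.

Taxon 1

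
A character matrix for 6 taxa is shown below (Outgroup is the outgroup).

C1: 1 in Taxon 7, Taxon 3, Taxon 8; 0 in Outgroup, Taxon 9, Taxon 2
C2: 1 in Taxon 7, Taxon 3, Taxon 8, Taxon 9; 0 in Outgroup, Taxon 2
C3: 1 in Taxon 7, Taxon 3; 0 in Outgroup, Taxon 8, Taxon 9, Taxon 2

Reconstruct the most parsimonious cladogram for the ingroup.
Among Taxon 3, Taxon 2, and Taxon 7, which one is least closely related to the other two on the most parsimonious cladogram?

Taxon 2

The outgroup has state '0' for every character, so '1' is the derived state throughout.
C1 (derived state '1') is shared by Taxon 3, Taxon 7, and Taxon 8 — a synapomorphy uniting that clade.
C2: derived state '1' in Taxon 3, Taxon 7, Taxon 8, and Taxon 9 only — synapomorphy for {Taxon 3, Taxon 7, Taxon 8, Taxon 9}.
C3 (derived state '1') is shared by Taxon 3 and Taxon 7 — a synapomorphy uniting that clade.
Most parsimonious ingroup topology: ((((Taxon 7,Taxon 3),Taxon 8),Taxon 9),Taxon 2).
Taxon 3 and Taxon 7 share a more recent common ancestor with each other than either does with Taxon 2, so Taxon 2 is the least closely related of the three.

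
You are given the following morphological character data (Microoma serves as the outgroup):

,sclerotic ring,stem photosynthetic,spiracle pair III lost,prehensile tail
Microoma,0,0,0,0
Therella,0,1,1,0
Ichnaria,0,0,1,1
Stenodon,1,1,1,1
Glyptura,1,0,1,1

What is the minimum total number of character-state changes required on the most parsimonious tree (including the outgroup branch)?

5

The outgroup has state '0' for every character, so '1' is the derived state throughout.
Only Glyptura and Stenodon show the derived state '1' for sclerotic ring, supporting them as a clade.
stem photosynthetic (state '1') occurs in Stenodon and Therella but conflicts with the nesting implied by the other characters — most parsimoniously interpreted as homoplasy.
All ingroup taxa share the derived state '1' for spiracle pair III lost; it defines the ingroup but does not resolve relationships within it.
prehensile tail: derived state '1' in Glyptura, Ichnaria, and Stenodon only — synapomorphy for {Glyptura, Ichnaria, Stenodon}.
Most parsimonious ingroup topology: (Therella,(Ichnaria,(Stenodon,Glyptura))).
Changes per character on this tree: sclerotic ring: 1; stem photosynthetic: 2; spiracle pair III lost: 1; prehensile tail: 1.
Total = 5.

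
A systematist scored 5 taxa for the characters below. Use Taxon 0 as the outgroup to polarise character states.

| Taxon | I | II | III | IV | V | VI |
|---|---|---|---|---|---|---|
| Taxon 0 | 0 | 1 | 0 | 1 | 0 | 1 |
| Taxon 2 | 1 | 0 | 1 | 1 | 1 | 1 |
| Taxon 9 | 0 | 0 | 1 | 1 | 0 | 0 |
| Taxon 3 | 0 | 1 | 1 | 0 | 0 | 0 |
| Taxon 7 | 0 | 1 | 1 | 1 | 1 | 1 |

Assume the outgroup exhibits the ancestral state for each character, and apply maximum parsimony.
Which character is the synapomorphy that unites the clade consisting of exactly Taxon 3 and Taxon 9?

VI

Character polarity is set by the outgroup: the derived state is whichever differs from the outgroup's state, so for II, IV, VI the derived state is '0', and for the remaining characters it is '1'.
I: derived state '1' in Taxon 2 only — an autapomorphy, so it tells us nothing about relationships among taxa.
II (state '0') occurs in Taxon 2 and Taxon 9 but conflicts with the nesting implied by the other characters — most parsimoniously interpreted as homoplasy.
III (derived state '1') is shared by all ingroup taxa — unites the whole ingroup.
IV: derived state '0' in Taxon 3 only — an autapomorphy, so it tells us nothing about relationships among taxa.
Only Taxon 2 and Taxon 7 show the derived state '1' for V, supporting them as a clade.
VI: derived state '0' in Taxon 3 and Taxon 9 only — synapomorphy for {Taxon 3, Taxon 9}.
Most parsimonious ingroup topology: ((Taxon 2,Taxon 7),(Taxon 9,Taxon 3)).
The clade {Taxon 3, Taxon 9} is supported by VI: its derived state '0' occurs in exactly those taxa and in no other taxon (including the outgroup).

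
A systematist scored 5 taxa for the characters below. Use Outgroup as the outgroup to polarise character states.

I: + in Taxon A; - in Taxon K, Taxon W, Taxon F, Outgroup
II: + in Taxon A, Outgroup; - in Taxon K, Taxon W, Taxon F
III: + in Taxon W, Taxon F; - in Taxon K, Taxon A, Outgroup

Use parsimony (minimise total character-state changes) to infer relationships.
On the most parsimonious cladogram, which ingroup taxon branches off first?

Taxon A

Character polarity is set by the outgroup: the derived state is whichever differs from the outgroup's state, so for II the derived state is '-', and for the remaining characters it is '+'.
I: derived state '+' in Taxon A only — an autapomorphy, so it tells us nothing about relationships among taxa.
II (derived state '-') is shared by Taxon F, Taxon K, and Taxon W — a synapomorphy uniting that clade.
III (derived state '+') is shared by Taxon F and Taxon W — a synapomorphy uniting that clade.
Most parsimonious ingroup topology: (((Taxon W,Taxon F),Taxon K),Taxon A).
Taxon A is sister to the clade containing all other ingroup taxa, so it is the earliest-diverging (most basal) ingroup lineage.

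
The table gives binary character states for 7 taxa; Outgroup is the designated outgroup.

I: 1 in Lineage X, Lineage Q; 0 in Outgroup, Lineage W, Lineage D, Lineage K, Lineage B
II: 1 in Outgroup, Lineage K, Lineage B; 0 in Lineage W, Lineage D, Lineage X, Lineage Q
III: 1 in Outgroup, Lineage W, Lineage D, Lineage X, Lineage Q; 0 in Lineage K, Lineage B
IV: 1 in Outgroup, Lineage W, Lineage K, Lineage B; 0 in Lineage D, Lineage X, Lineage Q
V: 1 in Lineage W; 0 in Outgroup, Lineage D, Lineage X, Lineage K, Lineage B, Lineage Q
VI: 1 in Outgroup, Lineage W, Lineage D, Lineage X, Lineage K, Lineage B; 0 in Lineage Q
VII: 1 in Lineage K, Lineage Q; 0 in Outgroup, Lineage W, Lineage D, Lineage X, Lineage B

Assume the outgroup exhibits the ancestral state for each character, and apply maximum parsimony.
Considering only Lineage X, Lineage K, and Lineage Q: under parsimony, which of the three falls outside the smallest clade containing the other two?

Character polarity is set by the outgroup: the derived state is whichever differs from the outgroup's state, so for II, III, IV, VI the derived state is '0', and for the remaining characters it is '1'.
I (derived state '1') is shared by Lineage Q and Lineage X — a synapomorphy uniting that clade.
Only Lineage D, Lineage Q, Lineage W, and Lineage X show the derived state '0' for II, supporting them as a clade.
III: derived state '0' in Lineage B and Lineage K only — synapomorphy for {Lineage B, Lineage K}.
IV (derived state '0') is shared by Lineage D, Lineage Q, and Lineage X — a synapomorphy uniting that clade.
V (derived state '1') is unique to Lineage W (autapomorphy; uninformative for grouping).
VI: derived state '0' in Lineage Q only — an autapomorphy, so it tells us nothing about relationships among taxa.
VII (state '1') occurs in Lineage K and Lineage Q but conflicts with the nesting implied by the other characters — most parsimoniously interpreted as homoplasy.
Most parsimonious ingroup topology: ((Lineage W,(Lineage D,(Lineage X,Lineage Q))),(Lineage K,Lineage B)).
Lineage Q and Lineage X share a more recent common ancestor with each other than either does with Lineage K, so Lineage K is the least closely related of the three.

Lineage K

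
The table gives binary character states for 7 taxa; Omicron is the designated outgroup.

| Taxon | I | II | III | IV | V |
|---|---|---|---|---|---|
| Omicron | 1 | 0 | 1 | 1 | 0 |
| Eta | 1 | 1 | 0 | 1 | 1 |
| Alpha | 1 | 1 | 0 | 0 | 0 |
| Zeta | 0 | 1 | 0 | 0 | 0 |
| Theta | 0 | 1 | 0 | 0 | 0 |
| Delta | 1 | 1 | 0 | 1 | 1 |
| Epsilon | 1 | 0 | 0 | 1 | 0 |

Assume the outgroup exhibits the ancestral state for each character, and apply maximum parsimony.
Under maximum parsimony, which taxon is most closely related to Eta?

Delta

Character polarity is set by the outgroup: the derived state is whichever differs from the outgroup's state, so for I, III, IV the derived state is '0', and for the remaining characters it is '1'.
I: derived state '0' in Theta and Zeta only — synapomorphy for {Theta, Zeta}.
II (derived state '1') is shared by Alpha, Delta, Eta, Theta, and Zeta — a synapomorphy uniting that clade.
All ingroup taxa share the derived state '0' for III; it defines the ingroup but does not resolve relationships within it.
IV (derived state '0') is shared by Alpha, Theta, and Zeta — a synapomorphy uniting that clade.
V (derived state '1') is shared by Delta and Eta — a synapomorphy uniting that clade.
Most parsimonious ingroup topology: (((Eta,Delta),(Alpha,(Zeta,Theta))),Epsilon).
Eta and Delta form a cherry on this tree, so they are sister taxa.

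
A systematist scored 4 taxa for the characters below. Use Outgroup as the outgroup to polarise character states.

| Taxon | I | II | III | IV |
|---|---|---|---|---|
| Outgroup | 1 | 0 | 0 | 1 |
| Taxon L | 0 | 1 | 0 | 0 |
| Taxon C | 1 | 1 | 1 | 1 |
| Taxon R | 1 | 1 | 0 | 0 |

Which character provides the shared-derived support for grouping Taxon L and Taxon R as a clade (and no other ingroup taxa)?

Character polarity is set by the outgroup: the derived state is whichever differs from the outgroup's state, so for I, IV the derived state is '0', and for the remaining characters it is '1'.
I: derived state '0' in Taxon L only — an autapomorphy, so it tells us nothing about relationships among taxa.
All ingroup taxa share the derived state '1' for II; it defines the ingroup but does not resolve relationships within it.
III (derived state '1') is unique to Taxon C (autapomorphy; uninformative for grouping).
IV (derived state '0') is shared by Taxon L and Taxon R — a synapomorphy uniting that clade.
Most parsimonious ingroup topology: ((Taxon L,Taxon R),Taxon C).
The clade {Taxon L, Taxon R} is supported by IV: its derived state '0' occurs in exactly those taxa and in no other taxon (including the outgroup).

IV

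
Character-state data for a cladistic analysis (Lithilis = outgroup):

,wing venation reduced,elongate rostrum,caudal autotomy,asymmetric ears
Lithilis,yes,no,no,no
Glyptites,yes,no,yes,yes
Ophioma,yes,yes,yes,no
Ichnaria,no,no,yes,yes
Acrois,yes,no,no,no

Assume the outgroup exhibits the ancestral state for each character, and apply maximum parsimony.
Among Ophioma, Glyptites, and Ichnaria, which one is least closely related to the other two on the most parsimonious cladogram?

Character polarity is set by the outgroup: the derived state is whichever differs from the outgroup's state, so for wing venation reduced the derived state is 'no', and for the remaining characters it is 'yes'.
wing venation reduced: derived state 'no' in Ichnaria only — an autapomorphy, so it tells us nothing about relationships among taxa.
elongate rostrum (derived state 'yes') is unique to Ophioma (autapomorphy; uninformative for grouping).
Only Glyptites, Ichnaria, and Ophioma show the derived state 'yes' for caudal autotomy, supporting them as a clade.
asymmetric ears: derived state 'yes' in Glyptites and Ichnaria only — synapomorphy for {Glyptites, Ichnaria}.
Most parsimonious ingroup topology: (((Glyptites,Ichnaria),Ophioma),Acrois).
Glyptites and Ichnaria share a more recent common ancestor with each other than either does with Ophioma, so Ophioma is the least closely related of the three.

Ophioma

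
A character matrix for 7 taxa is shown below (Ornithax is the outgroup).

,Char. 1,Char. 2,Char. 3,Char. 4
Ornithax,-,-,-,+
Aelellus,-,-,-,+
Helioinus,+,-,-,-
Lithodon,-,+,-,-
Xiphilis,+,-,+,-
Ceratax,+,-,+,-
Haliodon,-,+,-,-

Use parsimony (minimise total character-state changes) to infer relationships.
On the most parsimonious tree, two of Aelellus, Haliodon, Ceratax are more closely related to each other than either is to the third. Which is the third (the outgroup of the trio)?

Aelellus

Character polarity is set by the outgroup: the derived state is whichever differs from the outgroup's state, so for Char. 4 the derived state is '-', and for the remaining characters it is '+'.
Only Ceratax, Helioinus, and Xiphilis show the derived state '+' for Char. 1, supporting them as a clade.
Char. 2 (derived state '+') is shared by Haliodon and Lithodon — a synapomorphy uniting that clade.
Only Ceratax and Xiphilis show the derived state '+' for Char. 3, supporting them as a clade.
Only Ceratax, Haliodon, Helioinus, Lithodon, and Xiphilis show the derived state '-' for Char. 4, supporting them as a clade.
Most parsimonious ingroup topology: (Aelellus,((Helioinus,(Xiphilis,Ceratax)),(Lithodon,Haliodon))).
Haliodon and Ceratax share a more recent common ancestor with each other than either does with Aelellus, so Aelellus is the least closely related of the three.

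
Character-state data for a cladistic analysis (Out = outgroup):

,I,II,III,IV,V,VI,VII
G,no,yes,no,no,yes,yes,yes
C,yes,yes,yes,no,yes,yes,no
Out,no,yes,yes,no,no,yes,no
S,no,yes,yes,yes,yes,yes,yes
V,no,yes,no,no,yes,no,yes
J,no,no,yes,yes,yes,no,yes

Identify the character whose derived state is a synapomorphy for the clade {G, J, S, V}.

VII

Character polarity is set by the outgroup: the derived state is whichever differs from the outgroup's state, so for II, III, VI the derived state is 'no', and for the remaining characters it is 'yes'.
I (derived state 'yes') is unique to C (autapomorphy; uninformative for grouping).
II: derived state 'no' in J only — an autapomorphy, so it tells us nothing about relationships among taxa.
III (derived state 'no') is shared by G and V — a synapomorphy uniting that clade.
Only J and S show the derived state 'yes' for IV, supporting them as a clade.
V (derived state 'yes') is shared by all ingroup taxa — unites the whole ingroup.
VI (state 'no') occurs in J and V but conflicts with the nesting implied by the other characters — most parsimoniously interpreted as homoplasy.
Only G, J, S, and V show the derived state 'yes' for VII, supporting them as a clade.
Most parsimonious ingroup topology: (((G,V),(J,S)),C).
The clade {G, J, S, V} is supported by VII: its derived state 'yes' occurs in exactly those taxa and in no other taxon (including the outgroup).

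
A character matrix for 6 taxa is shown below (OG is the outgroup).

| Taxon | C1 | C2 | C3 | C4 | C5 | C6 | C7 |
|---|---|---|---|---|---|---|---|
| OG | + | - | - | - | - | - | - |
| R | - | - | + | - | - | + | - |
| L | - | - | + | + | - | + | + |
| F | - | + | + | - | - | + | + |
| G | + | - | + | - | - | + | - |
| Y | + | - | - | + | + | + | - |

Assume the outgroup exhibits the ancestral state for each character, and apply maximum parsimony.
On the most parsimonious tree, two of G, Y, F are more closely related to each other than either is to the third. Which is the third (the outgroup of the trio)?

Character polarity is set by the outgroup: the derived state is whichever differs from the outgroup's state, so for C1 the derived state is '-', and for the remaining characters it is '+'.
Only F, L, and R show the derived state '-' for C1, supporting them as a clade.
C2 (derived state '+') is unique to F (autapomorphy; uninformative for grouping).
Only F, G, L, and R show the derived state '+' for C3, supporting them as a clade.
C4 groups L and Y, which is incompatible with the clades supported by the remaining characters; treating it as convergent (homoplasy) costs fewer steps than any alternative tree.
C5: derived state '+' in Y only — an autapomorphy, so it tells us nothing about relationships among taxa.
All ingroup taxa share the derived state '+' for C6; it defines the ingroup but does not resolve relationships within it.
C7 (derived state '+') is shared by F and L — a synapomorphy uniting that clade.
Most parsimonious ingroup topology: (((R,(L,F)),G),Y).
G and F share a more recent common ancestor with each other than either does with Y, so Y is the least closely related of the three.

Y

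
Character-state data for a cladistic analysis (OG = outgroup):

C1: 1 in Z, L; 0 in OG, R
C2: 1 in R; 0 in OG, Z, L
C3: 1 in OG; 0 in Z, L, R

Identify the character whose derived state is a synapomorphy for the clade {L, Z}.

Character polarity is set by the outgroup: the derived state is whichever differs from the outgroup's state, so for C3 the derived state is '0', and for the remaining characters it is '1'.
Only L and Z show the derived state '1' for C1, supporting them as a clade.
C2: derived state '1' in R only — an autapomorphy, so it tells us nothing about relationships among taxa.
C3 (derived state '0') is shared by all ingroup taxa — unites the whole ingroup.
Most parsimonious ingroup topology: ((Z,L),R).
The clade {L, Z} is supported by C1: its derived state '1' occurs in exactly those taxa and in no other taxon (including the outgroup).

C1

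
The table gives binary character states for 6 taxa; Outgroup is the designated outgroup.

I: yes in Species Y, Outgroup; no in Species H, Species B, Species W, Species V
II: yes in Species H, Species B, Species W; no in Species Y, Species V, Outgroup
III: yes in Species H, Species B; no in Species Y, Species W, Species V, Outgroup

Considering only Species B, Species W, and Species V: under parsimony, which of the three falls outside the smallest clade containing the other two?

Character polarity is set by the outgroup: the derived state is whichever differs from the outgroup's state, so for I the derived state is 'no', and for the remaining characters it is 'yes'.
I: derived state 'no' in Species B, Species H, Species V, and Species W only — synapomorphy for {Species B, Species H, Species V, Species W}.
II (derived state 'yes') is shared by Species B, Species H, and Species W — a synapomorphy uniting that clade.
III: derived state 'yes' in Species B and Species H only — synapomorphy for {Species B, Species H}.
Most parsimonious ingroup topology: ((((Species B,Species H),Species W),Species V),Species Y).
Species B and Species W share a more recent common ancestor with each other than either does with Species V, so Species V is the least closely related of the three.

Species V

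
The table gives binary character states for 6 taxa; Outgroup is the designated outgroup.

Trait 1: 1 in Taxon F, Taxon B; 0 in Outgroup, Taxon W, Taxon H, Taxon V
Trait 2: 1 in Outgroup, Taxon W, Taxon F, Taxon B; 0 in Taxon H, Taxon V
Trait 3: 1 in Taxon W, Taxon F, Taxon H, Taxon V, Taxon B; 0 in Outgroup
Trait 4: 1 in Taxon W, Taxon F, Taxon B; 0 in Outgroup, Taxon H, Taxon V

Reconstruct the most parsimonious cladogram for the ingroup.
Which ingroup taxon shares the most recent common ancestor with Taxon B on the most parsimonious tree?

Taxon F

Character polarity is set by the outgroup: the derived state is whichever differs from the outgroup's state, so for Trait 2 the derived state is '0', and for the remaining characters it is '1'.
Only Taxon B and Taxon F show the derived state '1' for Trait 1, supporting them as a clade.
Only Taxon H and Taxon V show the derived state '0' for Trait 2, supporting them as a clade.
All ingroup taxa share the derived state '1' for Trait 3; it defines the ingroup but does not resolve relationships within it.
Only Taxon B, Taxon F, and Taxon W show the derived state '1' for Trait 4, supporting them as a clade.
Most parsimonious ingroup topology: ((Taxon W,(Taxon F,Taxon B)),(Taxon H,Taxon V)).
Taxon B and Taxon F form a cherry on this tree, so they are sister taxa.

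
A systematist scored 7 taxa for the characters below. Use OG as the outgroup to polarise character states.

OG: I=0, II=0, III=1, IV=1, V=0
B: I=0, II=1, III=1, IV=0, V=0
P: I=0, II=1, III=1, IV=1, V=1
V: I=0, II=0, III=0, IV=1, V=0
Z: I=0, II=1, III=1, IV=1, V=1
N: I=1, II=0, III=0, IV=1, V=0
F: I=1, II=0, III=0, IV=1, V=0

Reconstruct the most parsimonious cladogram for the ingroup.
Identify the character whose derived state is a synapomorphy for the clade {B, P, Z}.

Character polarity is set by the outgroup: the derived state is whichever differs from the outgroup's state, so for III, IV the derived state is '0', and for the remaining characters it is '1'.
I (derived state '1') is shared by F and N — a synapomorphy uniting that clade.
II (derived state '1') is shared by B, P, and Z — a synapomorphy uniting that clade.
III (derived state '0') is shared by F, N, and V — a synapomorphy uniting that clade.
IV (derived state '0') is unique to B (autapomorphy; uninformative for grouping).
Only P and Z show the derived state '1' for V, supporting them as a clade.
Most parsimonious ingroup topology: ((B,(P,Z)),(V,(N,F))).
The clade {B, P, Z} is supported by II: its derived state '1' occurs in exactly those taxa and in no other taxon (including the outgroup).

II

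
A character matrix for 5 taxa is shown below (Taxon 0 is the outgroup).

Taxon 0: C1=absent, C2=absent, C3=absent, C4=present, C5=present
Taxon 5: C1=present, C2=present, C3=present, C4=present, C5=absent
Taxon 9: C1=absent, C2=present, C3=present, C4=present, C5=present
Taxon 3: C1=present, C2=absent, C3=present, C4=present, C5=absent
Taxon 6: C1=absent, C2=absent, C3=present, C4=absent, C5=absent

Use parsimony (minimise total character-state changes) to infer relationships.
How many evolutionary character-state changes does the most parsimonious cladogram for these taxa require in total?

6

Character polarity is set by the outgroup: the derived state is whichever differs from the outgroup's state, so for C4, C5 the derived state is 'absent', and for the remaining characters it is 'present'.
Only Taxon 3 and Taxon 5 show the derived state 'present' for C1, supporting them as a clade.
C2 groups Taxon 5 and Taxon 9, which is incompatible with the clades supported by the remaining characters; treating it as convergent (homoplasy) costs fewer steps than any alternative tree.
All ingroup taxa share the derived state 'present' for C3; it defines the ingroup but does not resolve relationships within it.
C4: derived state 'absent' in Taxon 6 only — an autapomorphy, so it tells us nothing about relationships among taxa.
C5: derived state 'absent' in Taxon 3, Taxon 5, and Taxon 6 only — synapomorphy for {Taxon 3, Taxon 5, Taxon 6}.
Most parsimonious ingroup topology: (((Taxon 5,Taxon 3),Taxon 6),Taxon 9).
Changes per character on this tree: C1: 1; C2: 2; C3: 1; C4: 1; C5: 1.
Total = 6.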